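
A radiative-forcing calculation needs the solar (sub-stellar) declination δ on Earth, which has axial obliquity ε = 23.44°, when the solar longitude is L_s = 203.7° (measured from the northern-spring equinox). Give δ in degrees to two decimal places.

sin δ = sin ε · sin L_s = sin 23.44° × sin 203.7° = -0.159890.
δ = arcsin(-0.159890) = -9.20°.

δ = -9.20°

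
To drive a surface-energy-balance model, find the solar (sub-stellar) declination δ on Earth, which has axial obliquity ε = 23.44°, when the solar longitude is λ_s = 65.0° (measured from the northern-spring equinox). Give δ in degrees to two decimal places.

δ = +21.13°

sin δ = sin ε · sin λ_s = sin 23.44° × sin 65.0° = 0.360519.
δ = arcsin(0.360519) = +21.13°.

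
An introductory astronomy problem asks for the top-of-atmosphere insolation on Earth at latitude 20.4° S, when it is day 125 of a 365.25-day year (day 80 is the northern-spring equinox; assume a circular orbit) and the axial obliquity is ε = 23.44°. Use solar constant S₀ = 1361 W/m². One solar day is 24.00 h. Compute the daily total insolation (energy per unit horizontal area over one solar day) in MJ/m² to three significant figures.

Solar longitude: λ_s = 360° × (125 − 80)/365.25 = 44.353°.
sin δ = sin 23.44° × sin 44.353° = 0.27809, so δ = +16.146°.
cos H₀ = −tan(-20.4°) tan(+16.146°) = 0.1077, H₀ = 1.4629 rad.
Bracket: H₀ sin φ sin δ + cos φ cos δ sin H₀ = 1.4629×-0.34857×0.27809 + 0.93728×0.96056×0.99419 = -0.141805 + 0.895083 = 0.753278.
Q̄ = (S₀/π) × [bracket] = (1361/π) × 0.753278 = 326.33 W/m².
Daily total = Q̄ × 24.00 h × 3600 s/h = 326.33 × 24.00 × 3600 / 10⁶ = 28.19 MJ/m².

28.2 MJ/m²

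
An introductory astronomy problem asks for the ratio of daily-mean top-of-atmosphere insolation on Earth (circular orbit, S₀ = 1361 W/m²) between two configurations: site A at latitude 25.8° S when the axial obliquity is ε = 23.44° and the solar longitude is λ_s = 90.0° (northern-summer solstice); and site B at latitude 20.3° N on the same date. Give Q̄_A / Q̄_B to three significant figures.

Q̄_A / Q̄_B ≈ 0.526

— Configuration A (φ=-25.8°):
Solar declination: sin δ = sin ε · sin λ_s = sin 23.44° × sin 90.0° = 0.39779, so δ = +23.440°.
cos H₀ = −tan(-25.8°) tan(+23.440°) = 0.2096, H₀ = 1.3596 rad.
Bracket: H₀ sin φ sin δ + cos φ cos δ sin H₀ = 1.3596×-0.43523×0.39779 + 0.90032×0.91748×0.97779 = -0.235388 + 0.807680 = 0.572292.
Q̄ = (S₀/π) × [bracket] = (1361/π) × 0.572292 = 247.93 W/m².
— Configuration B (φ=+20.3°):
cos H₀ = −tan(+20.3°) tan(+23.440°) = -0.1604, H₀ = 1.7319 rad.
Bracket: H₀ sin φ sin δ + cos φ cos δ sin H₀ = 1.7319×0.34694×0.39779 + 0.93789×0.91748×0.98706 = 0.239018 + 0.849361 = 1.088379.
Q̄ = (S₀/π) × [bracket] = (1361/π) × 1.088379 = 471.51 W/m².
Ratio Q̄_A / Q̄_B = 247.93 / 471.51 = 0.5258.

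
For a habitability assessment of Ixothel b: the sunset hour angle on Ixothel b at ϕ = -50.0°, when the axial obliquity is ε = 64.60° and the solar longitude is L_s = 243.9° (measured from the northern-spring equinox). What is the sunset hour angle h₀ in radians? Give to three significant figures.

Solar declination: sin δ = sin ε · sin L_s = sin 64.60° × sin 243.9° = -0.81122, so δ = -54.215°.
Sunrise equation: cos h₀ = −tan ϕ · tan δ = -1.6533 ≤ −1, so the host star never sets (polar day) and h₀ = π.

h₀ = 3.14 rad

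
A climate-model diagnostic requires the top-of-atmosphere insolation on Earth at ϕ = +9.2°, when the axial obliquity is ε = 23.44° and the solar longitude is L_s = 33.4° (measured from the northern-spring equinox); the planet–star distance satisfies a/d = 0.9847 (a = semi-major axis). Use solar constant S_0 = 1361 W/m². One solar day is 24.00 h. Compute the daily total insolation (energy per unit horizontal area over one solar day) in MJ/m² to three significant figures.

37.0 MJ/m²

Solar declination: sin δ = sin ε · sin L_s = sin 23.44° × sin 33.4° = 0.21897, so δ = +12.649°.
cos h₀ = −tan(+9.2°) tan(+12.649°) = -0.0363, h₀ = 1.6072 rad.
Bracket: h₀ sin ϕ sin δ + cos ϕ cos δ sin h₀ = 1.6072×0.15988×0.21897 + 0.98714×0.97573×0.99934 = 0.056266 + 0.962546 = 1.018812.
Inverse-square distance factor (a/d)² = 0.9847² = 0.969634.
Q̄ = (S_0/π) × 0.969634 × [bracket] = (1361/π) × 0.969634 × 1.018812 = 427.97 W/m².
Daily total = Q̄ × 24.00 h × 3600 s/h = 427.97 × 24.00 × 3600 / 10⁶ = 36.98 MJ/m².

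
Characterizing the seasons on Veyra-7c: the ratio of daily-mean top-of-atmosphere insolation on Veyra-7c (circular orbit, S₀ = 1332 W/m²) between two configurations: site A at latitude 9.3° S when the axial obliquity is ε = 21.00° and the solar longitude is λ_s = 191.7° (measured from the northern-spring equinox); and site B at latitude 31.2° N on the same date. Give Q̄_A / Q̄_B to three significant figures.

Q̄_A / Q̄_B ≈ 1.26

— Configuration A (φ=-9.3°):
Solar declination: sin δ = sin ε · sin λ_s = sin 21.00° × sin 191.7° = -0.07267, so δ = -4.167°.
cos H₀ = −tan(-9.3°) tan(-4.167°) = -0.0119, H₀ = 1.5827 rad.
Bracket: H₀ sin φ sin δ + cos φ cos δ sin H₀ = 1.5827×-0.16160×-0.07267 + 0.98686×0.99736×0.99993 = 0.018586 + 0.984186 = 1.002772.
Q̄ = (S₀/π) × [bracket] = (1332/π) × 1.002772 = 425.16 W/m².
— Configuration B (φ=+31.2°):
cos H₀ = −tan(+31.2°) tan(-4.167°) = 0.0441, H₀ = 1.5267 rad.
Bracket: H₀ sin φ sin δ + cos φ cos δ sin H₀ = 1.5267×0.51803×-0.07267 + 0.85536×0.99736×0.99903 = -0.057473 + 0.852274 = 0.794801.
Q̄ = (S₀/π) × [bracket] = (1332/π) × 0.794801 = 336.99 W/m².
Ratio Q̄_A / Q̄_B = 425.16 / 336.99 = 1.262.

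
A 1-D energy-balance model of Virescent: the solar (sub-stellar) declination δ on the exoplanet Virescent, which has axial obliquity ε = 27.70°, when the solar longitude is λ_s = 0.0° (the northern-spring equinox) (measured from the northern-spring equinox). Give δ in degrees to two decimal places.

sin δ = sin ε · sin λ_s = sin 27.70° × sin 0.0° = 0.000000.
δ = arcsin(0.000000) = +0.00°.

δ = +0.00°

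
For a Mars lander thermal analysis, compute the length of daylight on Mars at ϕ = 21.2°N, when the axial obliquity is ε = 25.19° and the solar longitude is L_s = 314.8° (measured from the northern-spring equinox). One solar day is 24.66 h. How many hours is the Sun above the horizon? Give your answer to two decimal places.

Solar declination: sin δ = sin ε · sin L_s = sin 25.19° × sin 314.8° = -0.30201, so δ = -17.578°.
cos h₀ = −tan ϕ · tan δ = −tan(+21.2°) × tan(-17.578°) = 0.1229, so h₀ = 1.4476 rad = 82.94°.
Daylight = 2h₀/(2π) × 24.66 h = (1.4476/π) × 24.66 = 11.36 h.

11.36 h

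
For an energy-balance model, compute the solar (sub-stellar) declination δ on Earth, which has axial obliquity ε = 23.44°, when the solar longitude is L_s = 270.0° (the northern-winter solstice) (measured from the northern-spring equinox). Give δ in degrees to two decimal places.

sin δ = sin ε · sin L_s = sin 23.44° × sin 270.0° = -0.397789.
δ = arcsin(-0.397789) = -23.44°.

δ = -23.44°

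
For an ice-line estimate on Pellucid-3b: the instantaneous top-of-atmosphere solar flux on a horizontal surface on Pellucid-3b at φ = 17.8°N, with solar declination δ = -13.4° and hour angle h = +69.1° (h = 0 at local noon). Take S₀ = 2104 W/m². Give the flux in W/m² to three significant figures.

cos θ_z = sin φ sin δ + cos φ cos δ cos h = -0.070844 + 0.330414 = 0.259570.
Flux = S₀ · cos θ_z = 2104 × 0.259570 = 546.1 W/m².

546 W/m²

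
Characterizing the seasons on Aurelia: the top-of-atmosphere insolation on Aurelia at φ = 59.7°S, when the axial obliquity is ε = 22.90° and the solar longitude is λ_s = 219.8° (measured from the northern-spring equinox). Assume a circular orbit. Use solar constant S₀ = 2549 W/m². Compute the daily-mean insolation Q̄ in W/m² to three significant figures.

Q̄ ≈ 710 W/m²

Solar declination: sin δ = sin ε · sin λ_s = sin 22.90° × sin 219.8° = -0.24908, so δ = -14.423°.
cos H₀ = −tan(-59.7°) tan(-14.423°) = -0.4401, H₀ = 2.0265 rad.
Bracket: H₀ sin φ sin δ + cos φ cos δ sin H₀ = 2.0265×-0.86340×-0.24908 + 0.50453×0.96848×0.89794 = 0.435810 + 0.438758 = 0.874568.
Q̄ = (S₀/π) × [bracket] = (2549/π) × 0.874568 = 709.6 W/m².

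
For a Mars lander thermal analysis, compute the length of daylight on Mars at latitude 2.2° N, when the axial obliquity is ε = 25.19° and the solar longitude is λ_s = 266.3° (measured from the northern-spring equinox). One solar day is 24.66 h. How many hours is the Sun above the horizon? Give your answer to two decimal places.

12.19 h

Solar declination: sin δ = sin ε · sin λ_s = sin 25.19° × sin 266.3° = -0.42473, so δ = -25.134°.
cos H₀ = −tan φ · tan δ = −tan(+2.2°) × tan(-25.134°) = 0.0180, so H₀ = 1.5528 rad = 88.97°.
Daylight = 2H₀/(2π) × 24.66 h = (1.5528/π) × 24.66 = 12.19 h.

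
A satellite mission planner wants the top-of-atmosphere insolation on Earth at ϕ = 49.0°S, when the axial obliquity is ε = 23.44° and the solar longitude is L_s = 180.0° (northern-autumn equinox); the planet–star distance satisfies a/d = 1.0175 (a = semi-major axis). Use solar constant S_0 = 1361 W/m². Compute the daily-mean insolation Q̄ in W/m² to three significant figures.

Q̄ ≈ 294 W/m²

Solar declination: sin δ = sin ε · sin L_s = sin 23.44° × sin 180.0° = 0.00000, so δ = +0.000°.
cos h₀ = −tan(-49.0°) tan(+0.000°) = 0.0000, h₀ = 1.5708 rad.
Bracket: h₀ sin ϕ sin δ + cos ϕ cos δ sin h₀ = 1.5708×-0.75471×0.00000 + 0.65606×1.00000×1.00000 = -0.000000 + 0.656060 = 0.656060.
Inverse-square distance factor (a/d)² = 1.0175² = 1.035306.
Q̄ = (S_0/π) × 1.035306 × [bracket] = (1361/π) × 1.035306 × 0.656060 = 294.3 W/m².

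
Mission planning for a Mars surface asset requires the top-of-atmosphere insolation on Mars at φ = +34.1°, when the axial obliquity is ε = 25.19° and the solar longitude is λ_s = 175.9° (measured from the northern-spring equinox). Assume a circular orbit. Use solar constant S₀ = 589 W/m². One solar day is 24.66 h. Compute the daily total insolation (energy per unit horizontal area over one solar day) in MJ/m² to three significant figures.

14.2 MJ/m²

Solar declination: sin δ = sin ε · sin λ_s = sin 25.19° × sin 175.9° = 0.03043, so δ = +1.744°.
cos H₀ = −tan(+34.1°) tan(+1.744°) = -0.0206, H₀ = 1.5914 rad.
Bracket: H₀ sin φ sin δ + cos φ cos δ sin H₀ = 1.5914×0.56064×0.03043 + 0.82806×0.99954×0.99979 = 0.027150 + 0.827505 = 0.854655.
Q̄ = (S₀/π) × [bracket] = (589/π) × 0.854655 = 160.23 W/m².
Daily total = Q̄ × 24.66 h × 3600 s/h = 160.23 × 24.66 × 3600 / 10⁶ = 14.22 MJ/m².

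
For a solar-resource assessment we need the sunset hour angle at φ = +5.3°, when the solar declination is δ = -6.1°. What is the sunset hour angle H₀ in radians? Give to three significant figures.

H₀ = 1.56 rad

cos H₀ = −tan φ · tan δ = −tan(+5.3°) × tan(-6.100°) = 0.0099, so H₀ = 1.5609 rad = 89.43°.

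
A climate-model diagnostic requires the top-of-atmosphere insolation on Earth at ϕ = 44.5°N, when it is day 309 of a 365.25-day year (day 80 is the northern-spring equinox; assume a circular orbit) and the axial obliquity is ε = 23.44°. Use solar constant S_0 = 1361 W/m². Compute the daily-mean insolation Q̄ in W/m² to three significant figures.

Q̄ ≈ 173 W/m²

Solar longitude: L_s = 360° × (309 − 80)/365.25 = 225.708°.
sin δ = sin 23.44° × sin 225.708° = -0.28474, so δ = -16.543°.
cos h₀ = −tan(+44.5°) tan(-16.543°) = 0.2919, h₀ = 1.2746 rad.
Bracket: h₀ sin ϕ sin δ + cos ϕ cos δ sin h₀ = 1.2746×0.70091×-0.28474 + 0.71325×0.95861×0.95645 = -0.254381 + 0.653952 = 0.399571.
Q̄ = (S_0/π) × [bracket] = (1361/π) × 0.399571 = 173.1 W/m².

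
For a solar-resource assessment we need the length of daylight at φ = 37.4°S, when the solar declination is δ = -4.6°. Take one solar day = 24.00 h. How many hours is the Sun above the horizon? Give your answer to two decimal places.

12.47 h

cos H₀ = −tan φ · tan δ = −tan(-37.4°) × tan(-4.600°) = -0.0615, so H₀ = 1.6324 rad = 93.53°.
Daylight = 2H₀/(2π) × 24.00 h = (1.6324/π) × 24.00 = 12.47 h.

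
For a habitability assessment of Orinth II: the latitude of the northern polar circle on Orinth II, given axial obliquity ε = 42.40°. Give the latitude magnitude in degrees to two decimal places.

47.60°

The polar circle is the lowest latitude that experiences at least one full rotation of continuous daylight at the northern-summer solstice; it lies at |φ| = 90° − ε = 90° − 42.40° = 47.60°.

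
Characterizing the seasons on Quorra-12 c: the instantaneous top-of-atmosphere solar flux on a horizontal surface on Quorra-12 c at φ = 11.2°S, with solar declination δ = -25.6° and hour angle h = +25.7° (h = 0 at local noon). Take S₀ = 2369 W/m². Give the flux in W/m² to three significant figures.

2.09e+03 W/m²

cos θ_z = sin φ sin δ + cos φ cos δ cos h = 0.083926 + 0.797144 = 0.881070.
Flux = S₀ · cos θ_z = 2369 × 0.881070 = 2087 W/m².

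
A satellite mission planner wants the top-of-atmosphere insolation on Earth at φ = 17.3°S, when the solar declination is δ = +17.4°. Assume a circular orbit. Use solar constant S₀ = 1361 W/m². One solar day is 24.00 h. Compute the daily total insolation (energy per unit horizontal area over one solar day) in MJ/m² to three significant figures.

29.0 MJ/m²

cos H₀ = −tan(-17.3°) tan(+17.400°) = 0.0976, H₀ = 1.4730 rad.
Bracket: H₀ sin φ sin δ + cos φ cos δ sin H₀ = 1.4730×-0.29737×0.29904 + 0.95476×0.95424×0.99523 = -0.130987 + 0.906724 = 0.775737.
Q̄ = (S₀/π) × [bracket] = (1361/π) × 0.775737 = 336.06 W/m².
Daily total = Q̄ × 24.00 h × 3600 s/h = 336.06 × 24.00 × 3600 / 10⁶ = 29.04 MJ/m².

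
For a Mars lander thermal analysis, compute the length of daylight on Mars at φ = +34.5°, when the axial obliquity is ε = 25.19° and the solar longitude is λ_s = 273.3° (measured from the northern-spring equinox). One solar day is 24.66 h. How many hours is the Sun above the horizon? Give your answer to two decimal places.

9.75 h

Solar declination: sin δ = sin ε · sin λ_s = sin 25.19° × sin 273.3° = -0.42492, so δ = -25.145°.
cos H₀ = −tan φ · tan δ = −tan(+34.5°) × tan(-25.145°) = 0.3226, so H₀ = 1.2423 rad = 71.18°.
Daylight = 2H₀/(2π) × 24.66 h = (1.2423/π) × 24.66 = 9.75 h.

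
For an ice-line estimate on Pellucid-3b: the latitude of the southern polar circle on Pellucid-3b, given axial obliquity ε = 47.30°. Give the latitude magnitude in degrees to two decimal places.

42.70°

The polar circle is the lowest latitude that experiences at least one full rotation of continuous darkness at the northern-summer solstice; it lies at |ϕ| = 90° − ε = 90° − 47.30° = 42.70°.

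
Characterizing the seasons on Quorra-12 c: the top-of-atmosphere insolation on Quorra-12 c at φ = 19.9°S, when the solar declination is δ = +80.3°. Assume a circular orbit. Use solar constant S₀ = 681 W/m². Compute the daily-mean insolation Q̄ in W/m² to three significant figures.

Q̄ ≈ 0.00 W/m²

cos H₀ = −tan(-19.9°) tan(+80.300°) = 2.1178 ≥ 1 ⇒ polar night, H₀ = 0 and Q̄ = 0.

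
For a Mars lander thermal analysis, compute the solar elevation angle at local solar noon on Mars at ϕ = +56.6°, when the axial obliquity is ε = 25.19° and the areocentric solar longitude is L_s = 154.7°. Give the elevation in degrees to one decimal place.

43.9°

sin δ = sin 25.19° × sin 154.7° = 0.18189, so δ = +10.480°.
At local noon the hour angle is zero, so the zenith angle equals |ϕ − δ| = |+56.6° − (+10.480°)| = 46.120°.
Elevation = 90° − 46.120° = 43.9°.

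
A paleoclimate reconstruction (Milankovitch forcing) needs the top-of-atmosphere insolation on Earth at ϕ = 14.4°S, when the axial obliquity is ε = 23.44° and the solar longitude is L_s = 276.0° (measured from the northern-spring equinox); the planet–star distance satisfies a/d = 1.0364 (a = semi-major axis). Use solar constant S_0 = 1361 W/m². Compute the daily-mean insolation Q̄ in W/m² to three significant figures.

Solar declination: sin δ = sin ε · sin L_s = sin 23.44° × sin 276.0° = -0.39561, so δ = -23.304°.
cos h₀ = −tan(-14.4°) tan(-23.304°) = -0.1106, h₀ = 1.6816 rad.
Bracket: h₀ sin ϕ sin δ + cos ϕ cos δ sin h₀ = 1.6816×-0.24869×-0.39561 + 0.96858×0.91842×0.99387 = 0.165443 + 0.884110 = 1.049553.
Inverse-square distance factor (a/d)² = 1.0364² = 1.074125.
Q̄ = (S_0/π) × 1.074125 × [bracket] = (1361/π) × 1.074125 × 1.049553 = 488.4 W/m².

Q̄ ≈ 488 W/m²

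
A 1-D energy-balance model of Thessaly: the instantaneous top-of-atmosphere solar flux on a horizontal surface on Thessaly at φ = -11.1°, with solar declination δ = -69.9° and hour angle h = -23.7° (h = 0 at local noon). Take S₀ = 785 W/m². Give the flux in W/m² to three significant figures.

cos θ_z = sin φ sin δ + cos φ cos δ cos h = 0.180796 + 0.308790 = 0.489586.
Flux = S₀ · cos θ_z = 785 × 0.489586 = 384.3 W/m².

384 W/m²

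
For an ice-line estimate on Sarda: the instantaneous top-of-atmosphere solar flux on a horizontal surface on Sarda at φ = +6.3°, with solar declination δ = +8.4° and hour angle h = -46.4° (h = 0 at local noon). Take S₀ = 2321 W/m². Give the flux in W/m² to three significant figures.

1.61e+03 W/m²

cos θ_z = sin φ sin δ + cos φ cos δ cos h = 0.016030 + 0.678102 = 0.694132.
Flux = S₀ · cos θ_z = 2321 × 0.694132 = 1611 W/m².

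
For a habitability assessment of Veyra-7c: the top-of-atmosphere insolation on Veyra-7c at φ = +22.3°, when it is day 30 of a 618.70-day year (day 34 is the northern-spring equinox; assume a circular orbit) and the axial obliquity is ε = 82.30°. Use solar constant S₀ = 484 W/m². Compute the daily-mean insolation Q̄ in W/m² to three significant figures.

Solar longitude: λ_s = 360° × (30 − 34)/618.70 = -2.327°, i.e. -2.327° + 360° = 357.673°.
sin δ = sin 82.30° × sin 357.673° = -0.04024, so δ = -2.306°.
cos H₀ = −tan(+22.3°) tan(-2.306°) = 0.0165, H₀ = 1.5543 rad.
Bracket: H₀ sin φ sin δ + cos φ cos δ sin H₀ = 1.5543×0.37946×-0.04024 + 0.92521×0.99919×0.99986 = -0.023733 + 0.924331 = 0.900598.
Q̄ = (S₀/π) × [bracket] = (484/π) × 0.900598 = 138.7 W/m².

Q̄ ≈ 139 W/m²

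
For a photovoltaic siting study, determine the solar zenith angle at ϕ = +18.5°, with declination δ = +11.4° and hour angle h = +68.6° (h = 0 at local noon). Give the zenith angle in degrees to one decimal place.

cos θ_z = sin ϕ sin δ + cos ϕ cos δ cos h = 0.062718 + 0.339195 = 0.401913.
θ_z = arccos(0.401913) = 66.3°.

θ_z = 66.3°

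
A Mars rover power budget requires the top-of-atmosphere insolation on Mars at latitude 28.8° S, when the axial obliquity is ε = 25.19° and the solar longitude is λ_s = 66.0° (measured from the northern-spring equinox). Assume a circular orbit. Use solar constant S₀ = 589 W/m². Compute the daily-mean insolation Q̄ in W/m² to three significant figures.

Q̄ ≈ 100 W/m²

Solar declination: sin δ = sin ε · sin λ_s = sin 25.19° × sin 66.0° = 0.38882, so δ = +22.881°.
cos H₀ = −tan(-28.8°) tan(+22.881°) = 0.2320, H₀ = 1.3366 rad.
Bracket: H₀ sin φ sin δ + cos φ cos δ sin H₀ = 1.3366×-0.48175×0.38882 + 0.87631×0.92131×0.97271 = -0.250364 + 0.785320 = 0.534956.
Q̄ = (S₀/π) × [bracket] = (589/π) × 0.534956 = 100.3 W/m².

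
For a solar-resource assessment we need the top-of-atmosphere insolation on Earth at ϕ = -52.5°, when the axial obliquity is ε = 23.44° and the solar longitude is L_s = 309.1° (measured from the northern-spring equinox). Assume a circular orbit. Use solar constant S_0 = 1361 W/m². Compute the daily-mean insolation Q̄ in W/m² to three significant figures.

Q̄ ≈ 440 W/m²

Solar declination: sin δ = sin ε · sin L_s = sin 23.44° × sin 309.1° = -0.30870, so δ = -17.981°.
cos h₀ = −tan(-52.5°) tan(-17.981°) = -0.4230, h₀ = 2.0075 rad.
Bracket: h₀ sin ϕ sin δ + cos ϕ cos δ sin h₀ = 2.0075×-0.79335×-0.30870 + 0.60876×0.95116×0.90615 = 0.491651 + 0.524686 = 1.016337.
Q̄ = (S_0/π) × [bracket] = (1361/π) × 1.016337 = 440.3 W/m².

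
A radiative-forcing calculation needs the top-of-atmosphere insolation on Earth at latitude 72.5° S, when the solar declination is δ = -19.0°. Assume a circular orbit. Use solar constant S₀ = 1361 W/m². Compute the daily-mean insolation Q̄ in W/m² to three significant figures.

cos H₀ = −tan(-72.5°) tan(-19.000°) = -1.0921 ≤ −1 ⇒ polar day, H₀ = π.
Bracket: H₀ sin φ sin δ + cos φ cos δ sin H₀ = 3.1416×-0.95372×-0.32557 + 0.30071×0.94552×0.00000 = 0.975475 + 0.000000 = 0.975475.
Q̄ = (S₀/π) × [bracket] = (1361/π) × 0.975475 = 422.6 W/m².

Q̄ ≈ 423 W/m²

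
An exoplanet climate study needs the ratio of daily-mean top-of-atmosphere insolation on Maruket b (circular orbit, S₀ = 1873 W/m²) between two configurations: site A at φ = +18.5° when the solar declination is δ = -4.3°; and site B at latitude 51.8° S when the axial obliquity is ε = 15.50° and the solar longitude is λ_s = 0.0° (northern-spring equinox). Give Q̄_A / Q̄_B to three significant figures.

Q̄_A / Q̄_B ≈ 1.47

— Configuration A (φ=+18.5°):
cos H₀ = −tan(+18.5°) tan(-4.300°) = 0.0252, H₀ = 1.5456 rad.
Bracket: H₀ sin φ sin δ + cos φ cos δ sin H₀ = 1.5456×0.31730×-0.07498 + 0.94832×0.99719×0.99968 = -0.036772 + 0.945353 = 0.908581.
Q̄ = (S₀/π) × [bracket] = (1873/π) × 0.908581 = 541.69 W/m².
— Configuration B (φ=-51.8°):
Solar declination: sin δ = sin ε · sin λ_s = sin 15.50° × sin 0.0° = 0.00000, so δ = +0.000°.
cos H₀ = −tan(-51.8°) tan(+0.000°) = 0.0000, H₀ = 1.5708 rad.
Bracket: H₀ sin φ sin δ + cos φ cos δ sin H₀ = 1.5708×-0.78586×0.00000 + 0.61841×1.00000×1.00000 = -0.000000 + 0.618410 = 0.618410.
Q̄ = (S₀/π) × [bracket] = (1873/π) × 0.618410 = 368.69 W/m².
Ratio Q̄_A / Q̄_B = 541.69 / 368.69 = 1.469.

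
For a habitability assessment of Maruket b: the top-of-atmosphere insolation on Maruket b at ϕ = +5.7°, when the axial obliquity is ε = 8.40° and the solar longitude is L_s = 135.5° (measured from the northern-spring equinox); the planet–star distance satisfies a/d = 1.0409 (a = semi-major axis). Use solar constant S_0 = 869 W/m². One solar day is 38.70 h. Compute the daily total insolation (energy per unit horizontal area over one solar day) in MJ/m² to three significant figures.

Solar declination: sin δ = sin ε · sin L_s = sin 8.40° × sin 135.5° = 0.10239, so δ = +5.877°.
cos h₀ = −tan(+5.7°) tan(+5.877°) = -0.0103, h₀ = 1.5811 rad.
Bracket: h₀ sin ϕ sin δ + cos ϕ cos δ sin h₀ = 1.5811×0.09932×0.10239 + 0.99506×0.99474×0.99995 = 0.016079 + 0.989776 = 1.005855.
Inverse-square distance factor (a/d)² = 1.0409² = 1.083473.
Q̄ = (S_0/π) × 1.083473 × [bracket] = (869/π) × 1.083473 × 1.005855 = 301.46 W/m².
Daily total = Q̄ × 38.70 h × 3600 s/h = 301.46 × 38.70 × 3600 / 10⁶ = 42.00 MJ/m².

42.0 MJ/m²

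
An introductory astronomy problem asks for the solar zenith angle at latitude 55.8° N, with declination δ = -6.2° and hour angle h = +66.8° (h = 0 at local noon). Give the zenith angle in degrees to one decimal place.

θ_z = 82.5°

cos θ_z = sin φ sin δ + cos φ cos δ cos h = -0.089324 + 0.220133 = 0.130809.
θ_z = arccos(0.130809) = 82.5°.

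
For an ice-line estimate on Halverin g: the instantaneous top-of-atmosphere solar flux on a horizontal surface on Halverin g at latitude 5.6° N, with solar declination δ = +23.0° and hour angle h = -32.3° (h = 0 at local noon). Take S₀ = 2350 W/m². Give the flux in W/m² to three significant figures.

cos θ_z = sin φ sin δ + cos φ cos δ cos h = 0.038129 + 0.774354 = 0.812483.
Flux = S₀ · cos θ_z = 2350 × 0.812483 = 1909 W/m².

1.91e+03 W/m²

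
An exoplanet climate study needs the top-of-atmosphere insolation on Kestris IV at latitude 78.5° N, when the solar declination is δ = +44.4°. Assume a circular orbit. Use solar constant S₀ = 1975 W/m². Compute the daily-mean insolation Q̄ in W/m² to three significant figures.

Q̄ ≈ 1.35e+03 W/m²

cos H₀ = −tan(+78.5°) tan(+44.400°) = -4.8133 ≤ −1 ⇒ polar day, H₀ = π.
Bracket: H₀ sin φ sin δ + cos φ cos δ sin H₀ = 3.1416×0.97992×0.69966 + 0.19937×0.71447×0.00000 = 2.153915 + 0.000000 = 2.153915.
Q̄ = (S₀/π) × [bracket] = (1975/π) × 2.153915 = 1354 W/m².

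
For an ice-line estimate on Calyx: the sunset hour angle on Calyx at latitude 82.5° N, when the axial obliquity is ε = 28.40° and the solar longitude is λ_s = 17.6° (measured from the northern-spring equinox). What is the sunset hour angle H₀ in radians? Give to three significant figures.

H₀ = 3.14 rad

Solar declination: sin δ = sin ε · sin λ_s = sin 28.40° × sin 17.6° = 0.14381, so δ = +8.269°.
Sunrise equation: cos H₀ = −tan φ · tan δ = -1.1039 ≤ −1, so the host star never sets (polar day) and H₀ = π.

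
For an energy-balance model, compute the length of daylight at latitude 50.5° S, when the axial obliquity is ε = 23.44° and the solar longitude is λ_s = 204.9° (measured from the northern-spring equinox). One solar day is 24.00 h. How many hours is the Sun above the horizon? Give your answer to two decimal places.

Solar declination: sin δ = sin ε · sin λ_s = sin 23.44° × sin 204.9° = -0.16748, so δ = -9.642°.
cos H₀ = −tan φ · tan δ = −tan(-50.5°) × tan(-9.642°) = -0.2061, so H₀ = 1.7784 rad = 101.89°.
Daylight = 2H₀/(2π) × 24.00 h = (1.7784/π) × 24.00 = 13.59 h.

13.59 h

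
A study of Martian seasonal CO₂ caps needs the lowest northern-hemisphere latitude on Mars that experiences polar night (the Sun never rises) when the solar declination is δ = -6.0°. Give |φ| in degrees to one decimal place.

Polar night requires cos H₀ = −tan φ tan δ ≥ 1, i.e. tan φ tan δ ≤ −1.
The boundary is |tan φ| · |tan δ| = 1, so |φ| = 90° − |δ| = 90° − 6.0° = 84.0° in the northern hemisphere.

|φ| = 84.0°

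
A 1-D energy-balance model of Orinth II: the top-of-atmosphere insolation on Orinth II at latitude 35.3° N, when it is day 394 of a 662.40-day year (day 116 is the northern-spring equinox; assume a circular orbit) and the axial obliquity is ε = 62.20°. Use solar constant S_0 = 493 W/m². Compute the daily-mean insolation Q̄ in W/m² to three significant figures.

Q̄ ≈ 183 W/m²

Solar longitude: L_s = 360° × (394 − 116)/662.40 = 151.087°.
sin δ = sin 62.20° × sin 151.087° = 0.42768, so δ = +25.320°.
cos h₀ = −tan(+35.3°) tan(+25.320°) = -0.3350, h₀ = 1.9124 rad.
Bracket: h₀ sin ϕ sin δ + cos ϕ cos δ sin h₀ = 1.9124×0.57786×0.42768 + 0.81614×0.90393×0.94222 = 0.472629 + 0.695107 = 1.167736.
Q̄ = (S_0/π) × [bracket] = (493/π) × 1.167736 = 183.2 W/m².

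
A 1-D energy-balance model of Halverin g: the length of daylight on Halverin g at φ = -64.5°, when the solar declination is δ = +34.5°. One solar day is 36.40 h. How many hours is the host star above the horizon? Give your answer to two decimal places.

cos H₀ = −tan φ · tan δ = 1.4409 ≥ 1, so the host star never rises (polar night) and H₀ = 0.
Daylight = 2H₀/(2π) × 36.40 h = (0.0000/π) × 36.40 = 0.00 h.

0.00 h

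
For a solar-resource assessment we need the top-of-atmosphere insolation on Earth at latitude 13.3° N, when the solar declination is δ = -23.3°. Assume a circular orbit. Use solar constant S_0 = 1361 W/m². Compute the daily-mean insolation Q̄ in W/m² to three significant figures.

cos h₀ = −tan(+13.3°) tan(-23.300°) = 0.1018, h₀ = 1.4688 rad.
Bracket: h₀ sin ϕ sin δ + cos ϕ cos δ sin h₀ = 1.4688×0.23005×-0.39555 + 0.97318×0.91845×0.99480 = -0.133655 + 0.889169 = 0.755514.
Q̄ = (S_0/π) × [bracket] = (1361/π) × 0.755514 = 327.3 W/m².

Q̄ ≈ 327 W/m²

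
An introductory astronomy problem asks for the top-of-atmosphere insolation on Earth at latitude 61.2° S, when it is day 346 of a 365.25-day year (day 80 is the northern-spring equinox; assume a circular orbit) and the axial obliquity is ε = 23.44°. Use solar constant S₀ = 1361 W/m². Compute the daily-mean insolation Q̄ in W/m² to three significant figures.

Solar longitude: λ_s = 360° × (346 − 80)/365.25 = 262.177°.
sin δ = sin 23.44° × sin 262.177° = -0.39409, so δ = -23.209°.
cos H₀ = −tan(-61.2°) tan(-23.209°) = -0.7800, H₀ = 2.4654 rad.
Bracket: H₀ sin φ sin δ + cos φ cos δ sin H₀ = 2.4654×-0.87631×-0.39409 + 0.48175×0.91907×0.62583 = 0.851414 + 0.277094 = 1.128508.
Q̄ = (S₀/π) × [bracket] = (1361/π) × 1.128508 = 488.9 W/m².

Q̄ ≈ 489 W/m²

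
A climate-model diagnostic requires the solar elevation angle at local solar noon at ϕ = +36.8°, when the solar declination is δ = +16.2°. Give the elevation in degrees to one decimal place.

At local noon the hour angle is zero, so the zenith angle equals |ϕ − δ| = |+36.8° − (+16.200°)| = 20.600°.
Elevation = 90° − 20.600° = 69.4°.

69.4°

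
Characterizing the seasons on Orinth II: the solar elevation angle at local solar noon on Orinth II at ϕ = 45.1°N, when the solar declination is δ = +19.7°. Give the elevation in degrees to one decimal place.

64.6°

At local noon the hour angle is zero, so the zenith angle equals |ϕ − δ| = |+45.1° − (+19.700°)| = 25.400°.
Elevation = 90° − 25.400° = 64.6°.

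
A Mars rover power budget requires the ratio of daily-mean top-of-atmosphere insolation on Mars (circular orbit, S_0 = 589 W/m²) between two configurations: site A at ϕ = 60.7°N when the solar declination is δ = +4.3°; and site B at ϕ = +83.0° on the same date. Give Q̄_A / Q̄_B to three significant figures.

Q̄_A / Q̄_B ≈ 2.27

— Configuration A (ϕ=+60.7°):
cos h₀ = −tan(+60.7°) tan(+4.300°) = -0.1340, h₀ = 1.7052 rad.
Bracket: h₀ sin ϕ sin δ + cos ϕ cos δ sin h₀ = 1.7052×0.87207×0.07498 + 0.48938×0.99719×0.99098 = 0.111499 + 0.483603 = 0.595102.
Q̄ = (S_0/π) × [bracket] = (589/π) × 0.595102 = 111.57 W/m².
— Configuration B (ϕ=+83.0°):
cos h₀ = −tan(+83.0°) tan(+4.300°) = -0.6124, h₀ = 2.2299 rad.
Bracket: h₀ sin ϕ sin δ + cos ϕ cos δ sin h₀ = 2.2299×0.99255×0.07498 + 0.12187×0.99719×0.79057 = 0.165952 + 0.096076 = 0.262028.
Q̄ = (S_0/π) × [bracket] = (589/π) × 0.262028 = 49.126 W/m².
Ratio Q̄_A / Q̄_B = 111.57 / 49.126 = 2.271.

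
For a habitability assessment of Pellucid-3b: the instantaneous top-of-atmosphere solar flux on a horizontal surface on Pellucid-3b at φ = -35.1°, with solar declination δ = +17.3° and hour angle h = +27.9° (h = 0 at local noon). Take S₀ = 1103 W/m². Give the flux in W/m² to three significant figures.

cos θ_z = sin φ sin δ + cos φ cos δ cos h = -0.170992 + 0.690342 = 0.519350.
Flux = S₀ · cos θ_z = 1103 × 0.519350 = 572.8 W/m².

573 W/m²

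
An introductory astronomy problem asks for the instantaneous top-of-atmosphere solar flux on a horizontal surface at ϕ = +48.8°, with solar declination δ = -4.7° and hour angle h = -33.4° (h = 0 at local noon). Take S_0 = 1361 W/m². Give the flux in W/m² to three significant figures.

cos θ_z = sin ϕ sin δ + cos ϕ cos δ cos h = -0.061652 + 0.548056 = 0.486404.
Flux = S_0 · cos θ_z = 1361 × 0.486404 = 662.0 W/m².

662 W/m²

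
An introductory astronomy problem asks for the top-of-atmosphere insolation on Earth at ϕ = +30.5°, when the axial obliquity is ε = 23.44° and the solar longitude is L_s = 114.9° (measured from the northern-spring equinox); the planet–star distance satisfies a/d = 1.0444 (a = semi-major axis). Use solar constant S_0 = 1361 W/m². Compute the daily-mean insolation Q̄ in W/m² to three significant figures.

Solar declination: sin δ = sin ε · sin L_s = sin 23.44° × sin 114.9° = 0.36081, so δ = +21.150°.
cos h₀ = −tan(+30.5°) tan(+21.150°) = -0.2279, h₀ = 1.8007 rad.
Bracket: h₀ sin ϕ sin δ + cos ϕ cos δ sin h₀ = 1.8007×0.50754×0.36081 + 0.86163×0.93264×0.97369 = 0.329754 + 0.782448 = 1.112202.
Inverse-square distance factor (a/d)² = 1.0444² = 1.090771.
Q̄ = (S_0/π) × 1.090771 × [bracket] = (1361/π) × 1.090771 × 1.112202 = 525.6 W/m².

Q̄ ≈ 526 W/m²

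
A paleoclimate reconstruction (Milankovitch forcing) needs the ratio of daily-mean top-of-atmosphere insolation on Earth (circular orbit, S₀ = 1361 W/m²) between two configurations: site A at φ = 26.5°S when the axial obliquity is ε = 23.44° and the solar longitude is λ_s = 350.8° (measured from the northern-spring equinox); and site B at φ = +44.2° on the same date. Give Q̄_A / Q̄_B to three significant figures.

— Configuration A (φ=-26.5°):
Solar declination: sin δ = sin ε · sin λ_s = sin 23.44° × sin 350.8° = -0.06360, so δ = -3.646°.
cos H₀ = −tan(-26.5°) tan(-3.646°) = -0.0318, H₀ = 1.6026 rad.
Bracket: H₀ sin φ sin δ + cos φ cos δ sin H₀ = 1.6026×-0.44620×-0.06360 + 0.89493×0.99798×0.99950 = 0.045479 + 0.892676 = 0.938155.
Q̄ = (S₀/π) × [bracket] = (1361/π) × 0.938155 = 406.43 W/m².
— Configuration B (φ=+44.2°):
cos H₀ = −tan(+44.2°) tan(-3.646°) = 0.0620, H₀ = 1.5088 rad.
Bracket: H₀ sin φ sin δ + cos φ cos δ sin H₀ = 1.5088×0.69717×-0.06360 + 0.71691×0.99798×0.99808 = -0.066900 + 0.714088 = 0.647188.
Q̄ = (S₀/π) × [bracket] = (1361/π) × 0.647188 = 280.37 W/m².
Ratio Q̄_A / Q̄_B = 406.43 / 280.37 = 1.450.

Q̄_A / Q̄_B ≈ 1.45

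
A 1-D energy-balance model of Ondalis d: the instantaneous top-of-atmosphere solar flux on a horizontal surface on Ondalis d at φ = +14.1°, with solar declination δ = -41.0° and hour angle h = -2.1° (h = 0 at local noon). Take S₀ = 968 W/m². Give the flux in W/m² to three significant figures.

cos θ_z = sin φ sin δ + cos φ cos δ cos h = -0.159826 + 0.731480 = 0.571654.
Flux = S₀ · cos θ_z = 968 × 0.571654 = 553.4 W/m².

553 W/m²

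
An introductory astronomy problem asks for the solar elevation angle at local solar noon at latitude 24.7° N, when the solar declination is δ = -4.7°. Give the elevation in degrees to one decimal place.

At local noon the hour angle is zero, so the zenith angle equals |φ − δ| = |+24.7° − (-4.700°)| = 29.400°.
Elevation = 90° − 29.400° = 60.6°.

60.6°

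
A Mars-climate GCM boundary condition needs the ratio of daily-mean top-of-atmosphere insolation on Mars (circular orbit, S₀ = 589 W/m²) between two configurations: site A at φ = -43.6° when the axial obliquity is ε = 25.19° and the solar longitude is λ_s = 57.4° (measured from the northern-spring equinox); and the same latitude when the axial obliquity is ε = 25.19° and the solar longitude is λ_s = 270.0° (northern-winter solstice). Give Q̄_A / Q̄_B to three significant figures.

— Configuration A (φ=-43.6°):
Solar declination: sin δ = sin ε · sin λ_s = sin 25.19° × sin 57.4° = 0.35857, so δ = +21.012°.
cos H₀ = −tan(-43.6°) tan(+21.012°) = 0.3658, H₀ = 1.1963 rad.
Bracket: H₀ sin φ sin δ + cos φ cos δ sin H₀ = 1.1963×-0.68962×0.35857 + 0.72417×0.93350×0.93070 = -0.295818 + 0.629165 = 0.333347.
Q̄ = (S₀/π) × [bracket] = (589/π) × 0.333347 = 62.497 W/m².
— Configuration B (φ=-43.6°):
Solar declination: sin δ = sin ε · sin λ_s = sin 25.19° × sin 270.0° = -0.42562, so δ = -25.190°.
cos H₀ = −tan(-43.6°) tan(-25.190°) = -0.4479, H₀ = 2.0352 rad.
Bracket: H₀ sin φ sin δ + cos φ cos δ sin H₀ = 2.0352×-0.68962×-0.42562 + 0.72417×0.90490×0.89408 = 0.597364 + 0.585892 = 1.183256.
Q̄ = (S₀/π) × [bracket] = (589/π) × 1.183256 = 221.84 W/m².
Ratio Q̄_A / Q̄_B = 62.497 / 221.84 = 0.2817.

Q̄_A / Q̄_B ≈ 0.282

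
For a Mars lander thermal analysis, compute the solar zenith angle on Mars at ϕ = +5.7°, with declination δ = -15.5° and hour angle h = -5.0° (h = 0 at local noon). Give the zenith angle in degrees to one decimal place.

cos θ_z = sin ϕ sin δ + cos ϕ cos δ cos h = -0.026542 + 0.955217 = 0.928675.
θ_z = arccos(0.928675) = 21.8°.

θ_z = 21.8°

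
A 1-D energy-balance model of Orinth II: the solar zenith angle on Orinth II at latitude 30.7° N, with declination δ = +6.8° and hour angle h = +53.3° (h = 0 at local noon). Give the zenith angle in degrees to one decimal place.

θ_z = 55.2°

cos θ_z = sin φ sin δ + cos φ cos δ cos h = 0.060450 + 0.510255 = 0.570705.
θ_z = arccos(0.570705) = 55.2°.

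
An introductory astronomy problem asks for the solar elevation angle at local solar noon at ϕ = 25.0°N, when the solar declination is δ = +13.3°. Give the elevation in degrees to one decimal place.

78.3°

At local noon the hour angle is zero, so the zenith angle equals |ϕ − δ| = |+25.0° − (+13.300°)| = 11.700°.
Elevation = 90° − 11.700° = 78.3°.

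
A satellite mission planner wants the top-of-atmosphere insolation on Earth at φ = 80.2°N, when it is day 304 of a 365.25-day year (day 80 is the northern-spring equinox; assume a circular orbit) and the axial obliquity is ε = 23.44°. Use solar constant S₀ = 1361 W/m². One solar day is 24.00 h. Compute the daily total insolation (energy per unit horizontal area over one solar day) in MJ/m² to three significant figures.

Solar longitude: λ_s = 360° × (304 − 80)/365.25 = 220.780°.
sin δ = sin 23.44° × sin 220.780° = -0.25982, so δ = -15.059°.
cos H₀ = −tan(+80.2°) tan(-15.059°) = 1.5577 ≥ 1 ⇒ polar night, H₀ = 0 and Q̄ = 0.
Daily total = Q̄ × 24.00 h × 3600 s/h = 0.00 MJ/m².

0.00 MJ/m²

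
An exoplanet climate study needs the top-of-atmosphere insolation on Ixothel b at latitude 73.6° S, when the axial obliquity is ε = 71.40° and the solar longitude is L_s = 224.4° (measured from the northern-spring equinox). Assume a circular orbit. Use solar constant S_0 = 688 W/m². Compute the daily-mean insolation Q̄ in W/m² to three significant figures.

Solar declination: sin δ = sin ε · sin L_s = sin 71.40° × sin 224.4° = -0.66312, so δ = -41.538°.
cos h₀ = −tan(-73.6°) tan(-41.538°) = -3.0101 ≤ −1 ⇒ polar day, h₀ = π.
Bracket: h₀ sin ϕ sin δ + cos ϕ cos δ sin h₀ = 3.1416×-0.95931×-0.66312 + 0.28234×0.74851×0.00000 = 1.998490 + 0.000000 = 1.998490.
Q̄ = (S_0/π) × [bracket] = (688/π) × 1.998490 = 437.7 W/m².

Q̄ ≈ 438 W/m²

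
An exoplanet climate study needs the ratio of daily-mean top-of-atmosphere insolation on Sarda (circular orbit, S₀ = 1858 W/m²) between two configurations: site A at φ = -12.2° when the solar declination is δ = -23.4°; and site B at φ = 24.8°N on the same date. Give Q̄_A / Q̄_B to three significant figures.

Q̄_A / Q̄_B ≈ 1.76

— Configuration A (φ=-12.2°):
cos H₀ = −tan(-12.2°) tan(-23.400°) = -0.0936, H₀ = 1.6645 rad.
Bracket: H₀ sin φ sin δ + cos φ cos δ sin H₀ = 1.6645×-0.21132×-0.39715 + 0.97742×0.91775×0.99561 = 0.139694 + 0.893089 = 1.032783.
Q̄ = (S₀/π) × [bracket] = (1858/π) × 1.032783 = 610.81 W/m².
— Configuration B (φ=+24.8°):
cos H₀ = −tan(+24.8°) tan(-23.400°) = 0.2000, H₀ = 1.3695 rad.
Bracket: H₀ sin φ sin δ + cos φ cos δ sin H₀ = 1.3695×0.41945×-0.39715 + 0.90778×0.91775×0.97981 = -0.228138 + 0.816295 = 0.588157.
Q̄ = (S₀/π) × [bracket] = (1858/π) × 0.588157 = 347.85 W/m².
Ratio Q̄_A / Q̄_B = 610.81 / 347.85 = 1.756.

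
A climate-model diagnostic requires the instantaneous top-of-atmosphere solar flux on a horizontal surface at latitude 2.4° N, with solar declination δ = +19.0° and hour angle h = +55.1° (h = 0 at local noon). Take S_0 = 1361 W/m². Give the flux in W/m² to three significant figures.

754 W/m²

cos θ_z = sin ϕ sin δ + cos ϕ cos δ cos h = 0.013633 + 0.540500 = 0.554133.
Flux = S_0 · cos θ_z = 1361 × 0.554133 = 754.2 W/m².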